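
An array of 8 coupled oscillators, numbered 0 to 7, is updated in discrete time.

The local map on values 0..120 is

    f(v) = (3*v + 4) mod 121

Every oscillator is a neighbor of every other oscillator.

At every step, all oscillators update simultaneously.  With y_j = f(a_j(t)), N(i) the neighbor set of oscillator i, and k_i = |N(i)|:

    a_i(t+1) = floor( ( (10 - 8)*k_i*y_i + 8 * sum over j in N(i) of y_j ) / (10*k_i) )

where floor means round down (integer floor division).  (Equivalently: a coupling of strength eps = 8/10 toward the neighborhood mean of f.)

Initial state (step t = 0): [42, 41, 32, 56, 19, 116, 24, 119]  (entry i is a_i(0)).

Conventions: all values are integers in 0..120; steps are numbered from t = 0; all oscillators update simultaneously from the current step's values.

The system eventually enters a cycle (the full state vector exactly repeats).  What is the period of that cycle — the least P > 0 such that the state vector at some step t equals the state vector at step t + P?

Simulating step by step:
t=0: [42, 41, 32, 56, 19, 116, 24, 119]
t=1: [61, 61, 69, 65, 66, 70, 67, 71]
t=2: [80, 80, 82, 81, 81, 82, 81, 82]
t=3: [5, 5, 5, 5, 5, 5, 5, 5]
t=4: [19, 19, 19, 19, 19, 19, 19, 19]
t=5: [61, 61, 61, 61, 61, 61, 61, 61]
t=6: [66, 66, 66, 66, 66, 66, 66, 66]
t=7: [81, 81, 81, 81, 81, 81, 81, 81]
t=8: [5, 5, 5, 5, 5, 5, 5, 5]

Answer: 5
Key observation: The state at step 3, [5, 5, 5, 5, 5, 5, 5, 5], reappears at step 8 — and no state repeats earlier — so the cycle the system enters has period 5.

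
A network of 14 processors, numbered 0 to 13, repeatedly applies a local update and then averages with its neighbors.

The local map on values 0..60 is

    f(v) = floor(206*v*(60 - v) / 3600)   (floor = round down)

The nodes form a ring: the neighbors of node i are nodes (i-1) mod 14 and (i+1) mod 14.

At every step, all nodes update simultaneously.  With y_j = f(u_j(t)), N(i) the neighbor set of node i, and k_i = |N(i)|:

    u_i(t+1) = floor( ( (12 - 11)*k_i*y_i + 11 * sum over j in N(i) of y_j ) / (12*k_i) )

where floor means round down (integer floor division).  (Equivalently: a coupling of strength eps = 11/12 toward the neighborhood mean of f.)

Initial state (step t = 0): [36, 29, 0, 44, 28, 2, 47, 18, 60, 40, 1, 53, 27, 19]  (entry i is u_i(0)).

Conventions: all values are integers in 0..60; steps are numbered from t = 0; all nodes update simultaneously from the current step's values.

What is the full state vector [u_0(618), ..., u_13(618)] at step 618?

Simulating step by step:
t=0: [36, 29, 0, 44, 28, 2, 47, 18, 60, 40, 1, 53, 27, 19]
t=1: [47, 26, 41, 26, 25, 39, 25, 19, 40, 5, 30, 26, 33, 49]
t=2: [39, 39, 49, 47, 48, 49, 45, 47, 30, 45, 34, 50, 40, 41]
t=3: [45, 38, 39, 31, 32, 34, 32, 43, 37, 49, 34, 45, 36, 45]
t=4: [42, 42, 48, 48, 50, 50, 45, 48, 36, 47, 35, 48, 38, 43]
t=5: [42, 37, 37, 30, 29, 32, 30, 42, 34, 48, 34, 47, 37, 44]
t=6: [43, 45, 49, 49, 51, 51, 47, 49, 38, 48, 34, 47, 37, 45]
t=7: [38, 35, 33, 28, 27, 29, 28, 39, 32, 47, 34, 47, 37, 43]
t=8: [45, 48, 50, 50, 50, 50, 48, 50, 40, 49, 35, 47, 38, 46]
t=9: [34, 32, 29, 28, 28, 29, 28, 37, 30, 46, 33, 47, 36, 41]
t=10: [47, 50, 51, 51, 51, 51, 49, 50, 42, 49, 36, 48, 39, 49]
t=11: [29, 29, 26, 26, 26, 27, 27, 35, 30, 44, 32, 46, 32, 39]
t=12: [48, 50, 50, 50, 50, 50, 50, 50, 45, 50, 39, 49, 41, 50]
t=13: [28, 29, 28, 28, 28, 28, 28, 32, 28, 40, 30, 43, 30, 37]
t=14: [49, 51, 51, 51, 51, 51, 51, 51, 48, 50, 43, 50, 45, 50]
t=15: [27, 27, 26, 26, 26, 26, 26, 28, 27, 35, 29, 38, 28, 33]
t=16: [50, 50, 50, 50, 50, 50, 50, 50, 50, 50, 48, 50, 48, 50]
t=17: [28, 28, 28, 28, 28, 28, 28, 28, 28, 29, 28, 31, 28, 29]
t=18: [51, 51, 51, 51, 51, 51, 51, 51, 51, 51, 51, 51, 51, 51]
t=19: [26, 26, 26, 26, 26, 26, 26, 26, 26, 26, 26, 26, 26, 26]
t=20: [50, 50, 50, 50, 50, 50, 50, 50, 50, 50, 50, 50, 50, 50]
t=21: [28, 28, 28, 28, 28, 28, 28, 28, 28, 28, 28, 28, 28, 28]
t=22: [51, 51, 51, 51, 51, 51, 51, 51, 51, 51, 51, 51, 51, 51]

Answer: [51, 51, 51, 51, 51, 51, 51, 51, 51, 51, 51, 51, 51, 51]
Key observation: The state at step 18, [51, 51, 51, 51, 51, 51, 51, 51, 51, 51, 51, 51, 51, 51], reappears at step 22: the system is in a cycle of period 4 from step 18 on.  Therefore the state at step 618 equals the state at step 18 + ((618 - 18) mod 4) = 18, which is [51, 51, 51, 51, 51, 51, 51, 51, 51, 51, 51, 51, 51, 51].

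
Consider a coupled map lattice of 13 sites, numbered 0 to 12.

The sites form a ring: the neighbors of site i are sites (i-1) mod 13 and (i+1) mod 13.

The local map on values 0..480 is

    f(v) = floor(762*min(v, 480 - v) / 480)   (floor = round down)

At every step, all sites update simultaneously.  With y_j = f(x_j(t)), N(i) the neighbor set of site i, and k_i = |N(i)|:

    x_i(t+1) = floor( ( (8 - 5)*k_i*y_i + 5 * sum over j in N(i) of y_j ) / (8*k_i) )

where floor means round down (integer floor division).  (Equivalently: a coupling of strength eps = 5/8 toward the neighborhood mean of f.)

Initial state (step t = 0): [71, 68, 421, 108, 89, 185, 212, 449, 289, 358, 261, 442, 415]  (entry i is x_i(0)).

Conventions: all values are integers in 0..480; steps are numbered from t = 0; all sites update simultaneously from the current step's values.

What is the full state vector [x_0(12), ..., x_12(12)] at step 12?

Answer: [211, 197, 218, 267, 312, 326, 307, 289, 301, 333, 348, 320, 262]

Derivation:
t=0: [71, 68, 421, 108, 89, 185, 212, 449, 289, 358, 261, 442, 415]
t=1: [107, 104, 121, 137, 197, 258, 232, 218, 189, 275, 209, 163, 92]
t=2: [160, 174, 191, 238, 294, 344, 356, 338, 322, 319, 306, 245, 188]
t=3: [274, 277, 317, 328, 295, 234, 211, 223, 243, 260, 299, 319, 307]
t=4: [308, 303, 272, 262, 301, 335, 351, 354, 360, 338, 296, 270, 284]
t=5: [287, 293, 319, 321, 286, 238, 210, 198, 204, 235, 283, 313, 306]
t=6: [293, 286, 266, 270, 311, 341, 340, 322, 335, 338, 316, 283, 281]
t=7: [305, 313, 327, 314, 273, 235, 230, 235, 234, 237, 265, 296, 308]
t=8: [272, 261, 255, 276, 321, 356, 370, 369, 373, 363, 336, 301, 280]
t=9: [331, 344, 343, 311, 256, 206, 181, 173, 176, 193, 232, 276, 310]
t=10: [239, 222, 232, 279, 319, 323, 295, 279, 285, 316, 334, 320, 275]
t=11: [353, 365, 347, 314, 273, 264, 287, 307, 296, 266, 247, 269, 319]
t=12: [211, 197, 218, 267, 312, 326, 307, 289, 301, 333, 348, 320, 262]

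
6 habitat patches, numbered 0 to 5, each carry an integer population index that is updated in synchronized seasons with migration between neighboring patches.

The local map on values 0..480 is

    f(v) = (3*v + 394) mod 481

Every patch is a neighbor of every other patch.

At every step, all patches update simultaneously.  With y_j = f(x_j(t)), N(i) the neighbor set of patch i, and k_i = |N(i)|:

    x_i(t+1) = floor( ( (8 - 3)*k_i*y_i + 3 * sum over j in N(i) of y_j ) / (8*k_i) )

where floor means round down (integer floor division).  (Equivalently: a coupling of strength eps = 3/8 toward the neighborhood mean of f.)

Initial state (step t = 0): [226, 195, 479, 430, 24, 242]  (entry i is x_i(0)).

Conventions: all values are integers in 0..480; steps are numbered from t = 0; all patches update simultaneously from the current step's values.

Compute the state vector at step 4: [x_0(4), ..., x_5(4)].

Answer: [340, 370, 302, 113, 209, 172]

Derivation:
t=0: [226, 195, 479, 430, 24, 242]
t=1: [164, 112, 316, 236, 359, 190]
t=2: [313, 227, 299, 167, 105, 91]
t=3: [327, 185, 304, 350, 248, 225]
t=4: [340, 370, 302, 113, 209, 172]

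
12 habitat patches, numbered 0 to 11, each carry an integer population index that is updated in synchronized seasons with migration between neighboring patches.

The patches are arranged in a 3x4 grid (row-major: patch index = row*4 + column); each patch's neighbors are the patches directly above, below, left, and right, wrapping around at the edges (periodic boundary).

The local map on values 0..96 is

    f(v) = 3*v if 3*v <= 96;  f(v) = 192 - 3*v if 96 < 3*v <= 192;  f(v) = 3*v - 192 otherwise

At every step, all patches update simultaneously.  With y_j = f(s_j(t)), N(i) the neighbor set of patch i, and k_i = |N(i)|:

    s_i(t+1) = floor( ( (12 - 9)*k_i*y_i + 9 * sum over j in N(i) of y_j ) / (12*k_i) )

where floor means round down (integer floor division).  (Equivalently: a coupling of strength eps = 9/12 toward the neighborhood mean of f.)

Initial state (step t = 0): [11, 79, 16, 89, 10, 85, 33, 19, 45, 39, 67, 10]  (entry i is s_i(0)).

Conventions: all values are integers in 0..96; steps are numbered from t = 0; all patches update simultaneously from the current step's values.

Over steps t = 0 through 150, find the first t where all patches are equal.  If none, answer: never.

Answer: 28
Key observation: Synchronization is absorbing here: once all patches are equal they stay equal, and step 28 is the first all-equal step.

Derivation:
t=0: [11, 79, 16, 89, 10, 85, 33, 19, 45, 39, 67, 10]  (not all equal)
t=1: [47, 52, 53, 50, 46, 61, 56, 57, 45, 51, 48, 44]  (not all equal)
t=2: [48, 33, 36, 41, 39, 30, 26, 39, 52, 37, 41, 46]  (not all equal)
t=3: [63, 80, 78, 66, 65, 83, 79, 70, 57, 74, 72, 60]  (not all equal)
t=4: [15, 36, 33, 15, 19, 37, 37, 16, 14, 35, 30, 15]  (not all equal)
t=5: [54, 78, 79, 54, 54, 78, 78, 54, 54, 77, 79, 53]  (not all equal)
t=6: [32, 39, 41, 33, 32, 39, 40, 32, 32, 39, 41, 33]  (not all equal)
t=7: [91, 77, 75, 89, 92, 78, 75, 90, 91, 77, 75, 89]  (not all equal)
t=8: [72, 46, 42, 68, 73, 47, 43, 69, 72, 46, 42, 68]  (not all equal)
t=9: [27, 50, 53, 24, 28, 49, 52, 25, 27, 50, 53, 24]  (not all equal)
t=10: [72, 48, 42, 66, 73, 49, 43, 68, 72, 48, 42, 66]  (not all equal)
t=11: [25, 46, 50, 21, 26, 46, 51, 22, 25, 46, 50, 21]  (not all equal)
t=12: [69, 55, 47, 61, 70, 55, 48, 62, 69, 55, 47, 61]  (not all equal)
t=13: [16, 29, 38, 17, 16, 29, 37, 17, 16, 29, 38, 17]  (not all equal)
t=14: [55, 78, 75, 55, 55, 78, 75, 56, 55, 78, 75, 55]  (not all equal)
t=15: [29, 37, 33, 27, 29, 37, 33, 27, 29, 37, 33, 27]  (not all equal)
t=16: [84, 84, 88, 84, 84, 84, 88, 84, 84, 84, 88, 84]  (not all equal)
t=17: [60, 62, 67, 62, 60, 62, 67, 62, 60, 62, 67, 62]  (not all equal)
t=18: [9, 7, 7, 7, 9, 7, 7, 7, 9, 7, 7, 7]  (not all equal)
t=19: [24, 22, 21, 22, 24, 22, 21, 22, 24, 22, 21, 22]  (not all equal)
t=20: [69, 66, 64, 66, 69, 66, 64, 66, 69, 66, 64, 66]  (not all equal)
t=21: [11, 6, 2, 6, 11, 6, 2, 6, 11, 6, 2, 6]  (not all equal)
t=22: [27, 18, 10, 18, 27, 18, 10, 18, 27, 18, 10, 18]  (not all equal)
t=23: [70, 54, 39, 54, 70, 54, 39, 54, 70, 54, 39, 54]  (not all equal)
t=24: [22, 36, 58, 36, 22, 36, 58, 36, 22, 36, 58, 36]  (not all equal)
t=25: [72, 68, 42, 68, 72, 68, 42, 68, 72, 68, 42, 68]  (not all equal)
t=26: [19, 24, 45, 24, 19, 24, 45, 24, 19, 24, 45, 24]  (not all equal)
t=27: [62, 66, 62, 66, 62, 66, 62, 66, 62, 66, 62, 66]  (not all equal)
t=28: [6, 6, 6, 6, 6, 6, 6, 6, 6, 6, 6, 6]  (all equal)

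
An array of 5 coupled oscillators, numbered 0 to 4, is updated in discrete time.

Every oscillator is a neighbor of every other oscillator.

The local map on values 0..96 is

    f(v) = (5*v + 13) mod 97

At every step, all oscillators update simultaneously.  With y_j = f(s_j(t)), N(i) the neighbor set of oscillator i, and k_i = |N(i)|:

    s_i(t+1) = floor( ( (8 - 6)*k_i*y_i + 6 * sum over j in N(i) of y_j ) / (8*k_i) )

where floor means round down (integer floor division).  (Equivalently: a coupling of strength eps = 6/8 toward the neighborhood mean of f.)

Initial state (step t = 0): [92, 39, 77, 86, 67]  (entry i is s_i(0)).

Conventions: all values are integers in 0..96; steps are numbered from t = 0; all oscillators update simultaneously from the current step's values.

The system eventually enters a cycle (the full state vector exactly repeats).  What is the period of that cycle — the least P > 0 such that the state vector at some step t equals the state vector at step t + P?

Simulating step by step:
t=0: [92, 39, 77, 86, 67]
t=1: [46, 42, 42, 44, 45]
t=2: [38, 37, 37, 38, 38]
t=3: [7, 6, 6, 7, 7]
t=4: [46, 45, 45, 46, 46]
t=5: [47, 46, 46, 47, 47]
t=6: [52, 51, 51, 52, 52]
t=7: [77, 76, 76, 77, 77]
t=8: [8, 7, 7, 8, 8]
t=9: [51, 50, 50, 51, 51]
t=10: [72, 71, 71, 72, 72]
t=11: [80, 79, 79, 80, 80]
t=12: [23, 22, 22, 23, 23]
t=13: [29, 28, 28, 29, 29]
t=14: [59, 58, 58, 59, 59]
t=15: [15, 14, 14, 15, 15]
t=16: [86, 85, 85, 86, 86]
t=17: [53, 52, 52, 53, 53]
t=18: [82, 81, 81, 82, 82]
t=19: [33, 32, 32, 33, 33]
t=20: [79, 78, 78, 79, 79]
t=21: [18, 17, 17, 18, 18]
t=22: [4, 3, 3, 4, 4]
t=23: [31, 30, 30, 31, 31]
t=24: [69, 68, 68, 69, 69]
t=25: [65, 64, 64, 65, 65]
t=26: [45, 44, 44, 45, 45]
t=27: [42, 41, 41, 42, 42]
t=28: [27, 26, 26, 27, 27]
t=29: [49, 48, 48, 49, 49]
t=30: [62, 61, 61, 62, 62]
t=31: [30, 29, 29, 30, 30]
t=32: [64, 63, 63, 64, 64]
t=33: [40, 39, 39, 40, 40]
t=34: [17, 16, 16, 17, 17]
t=35: [35, 41, 41, 35, 35]
t=36: [65, 61, 61, 65, 65]
t=37: [39, 38, 38, 39, 39]
t=38: [12, 11, 11, 12, 12]
t=39: [71, 70, 70, 71, 71]
t=40: [75, 74, 74, 75, 75]
t=41: [34, 40, 40, 34, 34]
t=42: [60, 56, 56, 60, 60]
t=43: [14, 13, 13, 14, 14]
t=44: [81, 80, 80, 81, 81]
t=45: [28, 27, 27, 28, 28]
t=46: [54, 53, 53, 54, 54]
t=47: [87, 86, 86, 87, 87]
t=48: [58, 57, 57, 58, 58]
t=49: [10, 9, 9, 10, 10]
t=50: [61, 60, 60, 61, 61]
t=51: [25, 24, 24, 25, 25]
t=52: [39, 38, 38, 39, 39]

Answer: 15
Key observation: The state at step 37, [39, 38, 38, 39, 39], reappears at step 52 — and no state repeats earlier — so the cycle the system enters has period 15.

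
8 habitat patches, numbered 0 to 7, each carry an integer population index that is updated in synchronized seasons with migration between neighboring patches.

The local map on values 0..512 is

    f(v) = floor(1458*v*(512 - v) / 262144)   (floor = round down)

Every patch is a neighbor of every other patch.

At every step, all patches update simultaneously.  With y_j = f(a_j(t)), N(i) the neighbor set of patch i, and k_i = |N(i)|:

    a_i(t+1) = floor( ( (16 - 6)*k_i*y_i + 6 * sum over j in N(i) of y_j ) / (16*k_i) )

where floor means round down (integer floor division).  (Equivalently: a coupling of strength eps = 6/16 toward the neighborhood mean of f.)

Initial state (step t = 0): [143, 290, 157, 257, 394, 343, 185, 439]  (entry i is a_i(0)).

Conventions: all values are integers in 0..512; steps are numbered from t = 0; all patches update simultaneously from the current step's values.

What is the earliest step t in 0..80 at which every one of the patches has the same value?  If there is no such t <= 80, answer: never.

Simulating step by step:
t=0: [143, 290, 157, 257, 394, 343, 185, 439]  (not all equal)
t=1: [296, 334, 306, 337, 276, 313, 321, 231]  (not all equal)
t=2: [351, 337, 348, 335, 355, 346, 343, 354]  (not all equal)
t=3: [315, 323, 317, 324, 313, 318, 320, 314]  (not all equal)
t=4: [343, 340, 342, 339, 344, 342, 341, 343]  (not all equal)
t=5: [322, 324, 323, 324, 321, 323, 323, 322]  (not all equal)
t=6: [339, 338, 339, 338, 340, 339, 339, 339]  (not all equal)
t=7: [326, 326, 326, 326, 325, 326, 326, 326]  (not all equal)
t=8: [337, 337, 337, 337, 337, 337, 337, 337]  (all equal)

Answer: 8
Key observation: Synchronization is absorbing here: once all patches are equal they stay equal, and step 8 is the first all-equal step.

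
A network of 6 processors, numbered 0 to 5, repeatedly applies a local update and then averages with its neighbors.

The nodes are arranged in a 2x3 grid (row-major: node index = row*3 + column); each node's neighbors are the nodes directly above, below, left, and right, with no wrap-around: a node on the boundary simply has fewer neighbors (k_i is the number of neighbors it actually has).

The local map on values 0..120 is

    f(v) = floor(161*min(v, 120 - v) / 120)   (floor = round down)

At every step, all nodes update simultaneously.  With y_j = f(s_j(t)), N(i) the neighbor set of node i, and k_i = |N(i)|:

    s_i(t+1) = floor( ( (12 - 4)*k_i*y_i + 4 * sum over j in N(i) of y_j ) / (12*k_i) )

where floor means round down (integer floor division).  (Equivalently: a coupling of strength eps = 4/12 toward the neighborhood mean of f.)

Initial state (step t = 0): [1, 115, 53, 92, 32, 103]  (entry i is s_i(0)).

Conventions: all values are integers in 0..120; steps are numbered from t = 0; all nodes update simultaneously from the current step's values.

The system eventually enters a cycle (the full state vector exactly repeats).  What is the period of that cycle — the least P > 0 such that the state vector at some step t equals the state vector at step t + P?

Answer: 6
Key observation: The state at step 21, [59, 59, 59, 59, 59, 59], reappears at step 27 — and no state repeats earlier — so the cycle the system enters has period 6.

Derivation:
t=0: [1, 115, 53, 92, 32, 103]
t=1: [7, 16, 52, 31, 35, 33]
t=2: [16, 27, 56, 36, 42, 48]
t=3: [28, 40, 66, 44, 53, 64]
t=4: [43, 55, 69, 57, 68, 73]
t=5: [62, 70, 68, 71, 69, 64]
t=6: [73, 68, 69, 67, 68, 72]
t=7: [65, 68, 67, 69, 68, 65]
t=8: [71, 69, 71, 69, 69, 72]
t=9: [66, 67, 65, 67, 67, 64]
t=10: [71, 71, 73, 71, 71, 74]
t=11: [65, 64, 63, 65, 64, 62]
t=12: [73, 74, 76, 73, 75, 76]
t=13: [62, 60, 59, 62, 60, 59]
t=14: [77, 79, 79, 77, 79, 79]
t=15: [56, 55, 55, 56, 55, 55]
t=16: [74, 73, 73, 74, 73, 73]
t=17: [61, 62, 63, 61, 62, 63]
t=18: [78, 77, 76, 78, 77, 76]
t=19: [56, 57, 58, 56, 57, 58]
t=20: [75, 76, 76, 75, 76, 76]
t=21: [59, 59, 59, 59, 59, 59]
t=22: [79, 79, 79, 79, 79, 79]
t=23: [55, 55, 55, 55, 55, 55]
t=24: [73, 73, 73, 73, 73, 73]
t=25: [63, 63, 63, 63, 63, 63]
t=26: [76, 76, 76, 76, 76, 76]
t=27: [59, 59, 59, 59, 59, 59]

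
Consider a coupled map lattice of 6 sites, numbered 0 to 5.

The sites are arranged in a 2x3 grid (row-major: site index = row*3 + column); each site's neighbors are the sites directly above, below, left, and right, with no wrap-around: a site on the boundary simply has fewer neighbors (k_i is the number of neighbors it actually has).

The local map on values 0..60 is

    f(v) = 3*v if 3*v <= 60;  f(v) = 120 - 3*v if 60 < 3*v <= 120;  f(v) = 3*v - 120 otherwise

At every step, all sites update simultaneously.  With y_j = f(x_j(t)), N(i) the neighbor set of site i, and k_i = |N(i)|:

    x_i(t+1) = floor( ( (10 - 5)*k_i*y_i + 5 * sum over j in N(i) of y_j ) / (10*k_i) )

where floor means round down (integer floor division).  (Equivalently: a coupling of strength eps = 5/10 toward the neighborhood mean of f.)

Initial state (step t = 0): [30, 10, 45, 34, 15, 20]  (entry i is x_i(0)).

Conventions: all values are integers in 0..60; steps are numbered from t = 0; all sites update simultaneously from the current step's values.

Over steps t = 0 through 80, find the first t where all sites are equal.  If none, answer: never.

Simulating step by step:
t=0: [30, 10, 45, 34, 15, 20]  (not all equal)
t=1: [27, 30, 30, 27, 40, 45]  (not all equal)
t=2: [36, 26, 26, 29, 14, 15]  (not all equal)
t=3: [24, 37, 42, 30, 41, 43]  (not all equal)
t=4: [33, 14, 7, 27, 9, 6]  (not all equal)
t=5: [30, 32, 25, 31, 30, 21]  (not all equal)
t=6: [27, 29, 42, 28, 33, 47]  (not all equal)
t=7: [36, 27, 16, 33, 25, 17]  (not all equal)
t=8: [21, 37, 46, 24, 41, 48]  (not all equal)
t=9: [42, 17, 17, 39, 15, 17]  (not all equal)
t=10: [16, 42, 51, 14, 40, 49]  (not all equal)
t=11: [36, 16, 24, 33, 12, 21]  (not all equal)
t=12: [23, 40, 50, 22, 39, 49]  (not all equal)
t=13: [39, 14, 21, 40, 15, 21]  (not all equal)
t=14: [12, 38, 53, 12, 39, 54]  (not all equal)
t=15: [28, 16, 31, 27, 15, 31]  (not all equal)
t=16: [39, 42, 32, 39, 41, 31]  (not all equal)
t=17: [3, 8, 20, 3, 7, 20]  (not all equal)
t=18: [12, 27, 51, 12, 26, 50]  (not all equal)
t=19: [36, 38, 33, 37, 38, 33]  (not all equal)
t=20: [9, 9, 17, 9, 9, 17]  (not all equal)
t=21: [27, 31, 45, 27, 31, 45]  (not all equal)
t=22: [36, 27, 18, 36, 27, 18]  (not all equal)
t=23: [18, 37, 50, 18, 37, 50]  (not all equal)
t=24: [42, 20, 24, 42, 20, 24]  (not all equal)
t=25: [19, 49, 51, 19, 49, 51]  (not all equal)
t=26: [49, 33, 31, 49, 33, 31]  (not all equal)
t=27: [25, 23, 25, 25, 23, 25]  (not all equal)
t=28: [46, 49, 46, 46, 49, 46]  (not all equal)
t=29: [20, 24, 20, 20, 24, 20]  (not all equal)
t=30: [57, 52, 57, 57, 52, 57]  (not all equal)
t=31: [47, 41, 47, 47, 41, 47]  (not all equal)
t=32: [16, 9, 16, 16, 9, 16]  (not all equal)
t=33: [42, 34, 42, 42, 34, 42]  (not all equal)
t=34: [9, 14, 9, 9, 14, 9]  (not all equal)
t=35: [30, 37, 30, 30, 37, 30]  (not all equal)
t=36: [24, 16, 24, 24, 16, 24]  (not all equal)
t=37: [48, 48, 48, 48, 48, 48]  (all equal)

Answer: 37
Key observation: Synchronization is absorbing here: once all sites are equal they stay equal, and step 37 is the first all-equal step.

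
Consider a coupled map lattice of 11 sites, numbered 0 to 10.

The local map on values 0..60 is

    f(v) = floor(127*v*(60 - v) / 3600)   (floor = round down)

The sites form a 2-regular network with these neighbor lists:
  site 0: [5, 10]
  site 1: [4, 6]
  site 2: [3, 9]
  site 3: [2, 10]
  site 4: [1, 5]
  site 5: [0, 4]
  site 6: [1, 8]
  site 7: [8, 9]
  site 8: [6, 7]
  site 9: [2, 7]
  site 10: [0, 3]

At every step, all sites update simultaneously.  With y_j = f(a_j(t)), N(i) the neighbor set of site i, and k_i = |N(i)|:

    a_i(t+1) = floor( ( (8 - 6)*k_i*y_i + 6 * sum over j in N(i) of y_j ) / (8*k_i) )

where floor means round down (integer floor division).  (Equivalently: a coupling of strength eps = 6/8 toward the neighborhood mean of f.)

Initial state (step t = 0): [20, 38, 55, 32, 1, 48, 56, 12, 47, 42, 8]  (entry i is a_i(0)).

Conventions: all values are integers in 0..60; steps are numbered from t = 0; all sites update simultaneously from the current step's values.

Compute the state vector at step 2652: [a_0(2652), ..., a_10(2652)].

Answer: [31, 31, 31, 31, 31, 31, 31, 31, 31, 31, 31]
Key observation: The state at step 4, [31, 31, 31, 31, 31, 31, 31, 31, 31, 31, 31], reappears at step 5: the system is in a cycle of period 1 from step 4 on.  Therefore the state at step 2652 equals the state at step 4 + ((2652 - 4) mod 1) = 4, which is [31, 31, 31, 31, 31, 31, 31, 31, 31, 31, 31].

Derivation:
t=0: [20, 38, 55, 32, 1, 48, 56, 12, 47, 42, 8]
t=1: [19, 10, 23, 16, 18, 16, 20, 22, 15, 17, 25]
t=2: [27, 24, 25, 28, 21, 25, 22, 25, 27, 28, 26]
t=3: [30, 28, 30, 30, 29, 29, 30, 30, 29, 30, 31]
t=4: [31, 31, 31, 31, 31, 31, 31, 31, 31, 31, 31]
t=5: [31, 31, 31, 31, 31, 31, 31, 31, 31, 31, 31]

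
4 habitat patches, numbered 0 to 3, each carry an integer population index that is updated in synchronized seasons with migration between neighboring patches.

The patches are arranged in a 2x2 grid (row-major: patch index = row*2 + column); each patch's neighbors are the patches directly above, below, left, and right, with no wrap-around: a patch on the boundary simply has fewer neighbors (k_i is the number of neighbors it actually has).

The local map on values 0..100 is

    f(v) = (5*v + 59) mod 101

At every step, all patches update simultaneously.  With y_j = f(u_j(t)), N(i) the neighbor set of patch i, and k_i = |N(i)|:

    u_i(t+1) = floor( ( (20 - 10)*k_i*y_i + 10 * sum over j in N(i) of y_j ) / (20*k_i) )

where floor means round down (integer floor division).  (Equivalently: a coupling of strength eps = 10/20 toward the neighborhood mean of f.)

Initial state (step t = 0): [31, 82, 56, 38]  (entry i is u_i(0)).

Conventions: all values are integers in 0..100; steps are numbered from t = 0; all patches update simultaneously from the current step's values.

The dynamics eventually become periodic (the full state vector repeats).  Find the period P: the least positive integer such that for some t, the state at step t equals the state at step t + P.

Answer: 10
Key observation: The state at step 9, [30, 34, 36, 40], reappears at step 19 — and no state repeats earlier — so the cycle the system enters has period 10.

Derivation:
t=0: [31, 82, 56, 38]
t=1: [31, 47, 32, 48]
t=2: [33, 73, 35, 75]
t=3: [24, 23, 29, 28]
t=4: [57, 80, 45, 67]
t=5: [54, 60, 74, 79]
t=6: [33, 47, 31, 45]
t=7: [37, 72, 32, 67]
t=8: [29, 40, 41, 53]
t=9: [30, 34, 36, 40]
t=10: [19, 29, 34, 44]
t=11: [33, 33, 46, 45]
t=12: [38, 37, 69, 68]
t=13: [34, 56, 35, 58]
t=14: [30, 36, 34, 40]
t=15: [19, 34, 29, 44]
t=16: [33, 46, 33, 45]
t=17: [38, 69, 37, 68]
t=18: [34, 35, 56, 58]
t=19: [30, 34, 36, 40]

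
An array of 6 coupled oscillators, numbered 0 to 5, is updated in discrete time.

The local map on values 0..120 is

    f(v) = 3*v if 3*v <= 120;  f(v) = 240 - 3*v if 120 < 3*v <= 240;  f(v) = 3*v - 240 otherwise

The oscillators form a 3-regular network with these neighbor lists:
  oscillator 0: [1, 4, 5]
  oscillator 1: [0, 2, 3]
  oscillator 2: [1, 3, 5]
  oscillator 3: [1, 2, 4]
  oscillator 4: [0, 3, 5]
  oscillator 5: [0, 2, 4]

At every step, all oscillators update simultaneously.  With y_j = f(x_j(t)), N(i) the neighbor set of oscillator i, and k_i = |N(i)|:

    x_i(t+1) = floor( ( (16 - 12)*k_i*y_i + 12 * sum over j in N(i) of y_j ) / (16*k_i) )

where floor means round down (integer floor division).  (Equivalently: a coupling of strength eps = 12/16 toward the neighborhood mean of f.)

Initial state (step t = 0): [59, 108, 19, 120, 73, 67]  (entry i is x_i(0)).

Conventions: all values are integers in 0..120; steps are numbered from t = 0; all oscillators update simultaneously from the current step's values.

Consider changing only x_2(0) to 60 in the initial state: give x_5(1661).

Simulating step by step:
t=0: [59, 108, 60, 120, 73, 67]
t=1: [51, 81, 75, 71, 60, 45]
t=2: [63, 33, 37, 26, 69, 66]
t=3: [56, 84, 82, 80, 51, 59]
t=4: [58, 22, 20, 26, 55, 57]
t=5: [69, 67, 68, 69, 72, 67]
t=6: [33, 35, 36, 33, 32, 33]
t=7: [99, 102, 102, 102, 98, 100]
t=8: [59, 63, 64, 63, 59, 59]
t=9: [60, 53, 53, 53, 60, 59]
t=10: [66, 75, 76, 75, 66, 66]
t=11: [35, 21, 21, 21, 35, 34]
t=12: [93, 73, 72, 73, 93, 93]
t=13: [34, 26, 26, 26, 34, 35]
t=14: [96, 84, 84, 84, 96, 96]
t=15: [39, 21, 21, 21, 39, 39]
t=16: [103, 76, 76, 76, 103, 103]
t=17: [54, 26, 26, 26, 54, 54]
t=18: [78, 78, 78, 78, 78, 78]
t=19: [6, 6, 6, 6, 6, 6]
t=20: [18, 18, 18, 18, 18, 18]
t=21: [54, 54, 54, 54, 54, 54]
t=22: [78, 78, 78, 78, 78, 78]

Answer: x_5(1661) = 54
Key observation: The state at step 18, [78, 78, 78, 78, 78, 78], reappears at step 22: the system is in a cycle of period 4 from step 18 on.  Therefore the state at step 1661 equals the state at step 18 + ((1661 - 18) mod 4) = 21, which is [54, 54, 54, 54, 54, 54].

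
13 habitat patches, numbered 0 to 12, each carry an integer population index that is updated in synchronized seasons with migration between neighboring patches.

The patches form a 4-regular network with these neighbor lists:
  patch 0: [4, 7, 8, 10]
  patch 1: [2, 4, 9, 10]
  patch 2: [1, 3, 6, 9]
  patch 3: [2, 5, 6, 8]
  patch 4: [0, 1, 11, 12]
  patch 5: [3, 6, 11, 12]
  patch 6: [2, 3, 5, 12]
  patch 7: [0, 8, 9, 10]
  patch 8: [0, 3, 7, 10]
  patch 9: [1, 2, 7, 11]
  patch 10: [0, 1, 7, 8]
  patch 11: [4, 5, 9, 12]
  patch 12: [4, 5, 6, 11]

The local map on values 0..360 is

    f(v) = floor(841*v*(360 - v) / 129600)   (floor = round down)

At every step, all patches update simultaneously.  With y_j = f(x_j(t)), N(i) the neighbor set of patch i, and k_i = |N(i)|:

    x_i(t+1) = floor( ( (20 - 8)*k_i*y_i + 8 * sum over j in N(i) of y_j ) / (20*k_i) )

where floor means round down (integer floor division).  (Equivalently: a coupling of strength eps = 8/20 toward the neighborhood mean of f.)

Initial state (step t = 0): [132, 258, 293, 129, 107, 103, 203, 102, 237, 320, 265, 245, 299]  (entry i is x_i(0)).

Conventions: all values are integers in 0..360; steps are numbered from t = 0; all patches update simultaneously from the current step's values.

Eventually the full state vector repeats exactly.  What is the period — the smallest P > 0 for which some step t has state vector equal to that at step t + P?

Simulating step by step:
t=0: [132, 258, 293, 129, 107, 103, 203, 102, 237, 320, 265, 245, 299]
t=1: [186, 156, 141, 185, 171, 172, 184, 165, 185, 114, 170, 163, 144]
t=2: [209, 203, 200, 208, 207, 208, 208, 205, 209, 190, 208, 204, 204]
t=3: [204, 206, 206, 205, 205, 205, 205, 205, 204, 207, 205, 206, 205]
t=4: [206, 205, 205, 205, 205, 205, 205, 205, 206, 205, 205, 205, 205]
t=5: [205, 206, 206, 205, 205, 206, 206, 205, 205, 206, 205, 206, 206]
t=6: [206, 205, 205, 205, 205, 205, 205, 205, 206, 205, 205, 205, 205]

Answer: 2
Key observation: The state at step 4, [206, 205, 205, 205, 205, 205, 205, 205, 206, 205, 205, 205, 205], reappears at step 6 — and no state repeats earlier — so the cycle the system enters has period 2.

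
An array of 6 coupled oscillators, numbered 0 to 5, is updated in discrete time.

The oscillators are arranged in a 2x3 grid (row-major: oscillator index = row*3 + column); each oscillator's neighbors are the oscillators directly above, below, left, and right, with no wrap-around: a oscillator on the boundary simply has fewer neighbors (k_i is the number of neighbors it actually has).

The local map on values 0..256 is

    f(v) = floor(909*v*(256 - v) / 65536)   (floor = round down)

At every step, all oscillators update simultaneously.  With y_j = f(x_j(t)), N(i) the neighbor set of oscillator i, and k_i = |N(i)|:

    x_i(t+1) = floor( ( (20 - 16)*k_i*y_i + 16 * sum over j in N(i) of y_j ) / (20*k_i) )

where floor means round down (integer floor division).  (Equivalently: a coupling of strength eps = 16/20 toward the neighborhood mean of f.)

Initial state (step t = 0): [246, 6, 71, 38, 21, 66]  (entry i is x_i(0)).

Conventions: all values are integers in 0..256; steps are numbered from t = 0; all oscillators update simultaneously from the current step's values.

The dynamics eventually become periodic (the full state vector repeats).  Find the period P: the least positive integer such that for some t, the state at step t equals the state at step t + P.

Answer: 8
Key observation: The state at step 6, [225, 225, 225, 225, 225, 225], reappears at step 14 — and no state repeats earlier — so the cycle the system enters has period 8.

Derivation:
t=0: [246, 6, 71, 38, 21, 66]
t=1: [60, 79, 113, 63, 95, 134]
t=2: [177, 198, 212, 183, 198, 219]
t=3: [176, 160, 134, 177, 153, 137]
t=4: [201, 213, 220, 203, 212, 222]
t=5: [141, 129, 114, 142, 127, 116]
t=6: [225, 225, 225, 225, 225, 225]
t=7: [96, 96, 96, 96, 96, 96]
t=8: [213, 213, 213, 213, 213, 213]
t=9: [127, 127, 127, 127, 127, 127]
t=10: [227, 227, 227, 227, 227, 227]
t=11: [91, 91, 91, 91, 91, 91]
t=12: [208, 208, 208, 208, 208, 208]
t=13: [138, 138, 138, 138, 138, 138]
t=14: [225, 225, 225, 225, 225, 225]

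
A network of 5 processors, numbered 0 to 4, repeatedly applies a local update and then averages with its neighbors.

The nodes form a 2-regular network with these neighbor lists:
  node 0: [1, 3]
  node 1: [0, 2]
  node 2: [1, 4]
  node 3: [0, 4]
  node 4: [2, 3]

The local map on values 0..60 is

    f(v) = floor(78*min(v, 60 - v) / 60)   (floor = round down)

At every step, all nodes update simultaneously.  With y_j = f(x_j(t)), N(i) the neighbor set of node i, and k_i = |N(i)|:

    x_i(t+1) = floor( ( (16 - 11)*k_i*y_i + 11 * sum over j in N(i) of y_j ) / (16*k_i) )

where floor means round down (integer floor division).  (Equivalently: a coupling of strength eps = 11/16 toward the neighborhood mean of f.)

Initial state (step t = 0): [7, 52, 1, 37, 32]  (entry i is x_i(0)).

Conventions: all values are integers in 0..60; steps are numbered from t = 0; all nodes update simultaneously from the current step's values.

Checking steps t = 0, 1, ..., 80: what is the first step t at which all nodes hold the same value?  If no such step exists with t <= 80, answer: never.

Answer: 11
Key observation: Synchronization is absorbing here: once all nodes are equal they stay equal, and step 11 is the first all-equal step.

Derivation:
t=0: [7, 52, 1, 37, 32]  (not all equal)
t=1: [16, 6, 16, 24, 21]  (not all equal)
t=2: [19, 15, 17, 25, 25]  (not all equal)
t=3: [25, 21, 24, 29, 28]  (not all equal)
t=4: [32, 30, 31, 34, 34]  (not all equal)
t=5: [36, 37, 36, 34, 34]  (not all equal)
t=6: [31, 30, 31, 32, 32]  (not all equal)
t=7: [37, 37, 37, 36, 36]  (not all equal)
t=8: [29, 29, 29, 30, 30]  (not all equal)
t=9: [37, 37, 37, 38, 38]  (not all equal)
t=10: [28, 29, 28, 28, 28]  (not all equal)
t=11: [36, 36, 36, 36, 36]  (all equal)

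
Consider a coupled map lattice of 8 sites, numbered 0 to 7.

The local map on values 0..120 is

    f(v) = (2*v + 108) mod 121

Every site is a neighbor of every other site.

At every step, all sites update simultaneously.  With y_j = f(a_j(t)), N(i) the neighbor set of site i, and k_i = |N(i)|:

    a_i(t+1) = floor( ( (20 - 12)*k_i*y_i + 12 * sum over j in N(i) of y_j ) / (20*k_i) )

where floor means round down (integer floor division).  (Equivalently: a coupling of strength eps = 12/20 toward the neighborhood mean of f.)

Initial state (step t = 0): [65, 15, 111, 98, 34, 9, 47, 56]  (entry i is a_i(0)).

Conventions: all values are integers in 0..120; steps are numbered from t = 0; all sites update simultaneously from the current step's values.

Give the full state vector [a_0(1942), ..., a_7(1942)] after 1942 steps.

Simulating step by step:
t=0: [65, 15, 111, 98, 34, 9, 47, 56]
t=1: [81, 50, 72, 64, 62, 46, 70, 76]
t=2: [47, 66, 42, 75, 73, 63, 40, 44]
t=3: [72, 84, 69, 52, 51, 83, 68, 71]
t=4: [26, 33, 24, 51, 51, 33, 23, 25]
t=5: [48, 53, 47, 64, 64, 53, 47, 48]
t=6: [89, 93, 89, 99, 99, 93, 89, 89]
t=7: [48, 51, 48, 55, 55, 51, 48, 48]
t=8: [86, 88, 86, 90, 90, 88, 86, 86]
t=9: [40, 41, 40, 42, 42, 41, 40, 40]
t=10: [68, 68, 68, 69, 69, 68, 68, 68]
t=11: [2, 2, 2, 2, 2, 2, 2, 2]
t=12: [112, 112, 112, 112, 112, 112, 112, 112]
t=13: [90, 90, 90, 90, 90, 90, 90, 90]
t=14: [46, 46, 46, 46, 46, 46, 46, 46]
t=15: [79, 79, 79, 79, 79, 79, 79, 79]
t=16: [24, 24, 24, 24, 24, 24, 24, 24]
t=17: [35, 35, 35, 35, 35, 35, 35, 35]
t=18: [57, 57, 57, 57, 57, 57, 57, 57]
t=19: [101, 101, 101, 101, 101, 101, 101, 101]
t=20: [68, 68, 68, 68, 68, 68, 68, 68]
t=21: [2, 2, 2, 2, 2, 2, 2, 2]

Answer: [112, 112, 112, 112, 112, 112, 112, 112]
Key observation: The state at step 11, [2, 2, 2, 2, 2, 2, 2, 2], reappears at step 21: the system is in a cycle of period 10 from step 11 on.  Therefore the state at step 1942 equals the state at step 11 + ((1942 - 11) mod 10) = 12, which is [112, 112, 112, 112, 112, 112, 112, 112].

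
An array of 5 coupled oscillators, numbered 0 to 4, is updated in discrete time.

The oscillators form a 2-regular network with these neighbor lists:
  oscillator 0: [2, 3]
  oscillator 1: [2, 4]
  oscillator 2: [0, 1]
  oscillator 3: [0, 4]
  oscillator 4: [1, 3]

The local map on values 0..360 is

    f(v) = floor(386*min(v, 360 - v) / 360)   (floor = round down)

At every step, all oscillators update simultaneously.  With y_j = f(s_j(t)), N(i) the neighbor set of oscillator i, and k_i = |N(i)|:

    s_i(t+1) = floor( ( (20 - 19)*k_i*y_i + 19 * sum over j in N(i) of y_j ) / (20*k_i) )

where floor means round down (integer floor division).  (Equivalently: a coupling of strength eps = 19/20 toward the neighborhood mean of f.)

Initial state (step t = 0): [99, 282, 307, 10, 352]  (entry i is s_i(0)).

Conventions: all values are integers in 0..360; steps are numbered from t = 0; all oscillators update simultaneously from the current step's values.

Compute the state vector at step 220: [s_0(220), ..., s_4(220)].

Answer: [187, 187, 187, 187, 187]
Key observation: The state at step 22, [187, 187, 187, 187, 187], reappears at step 24: the system is in a cycle of period 2 from step 22 on.  Therefore the state at step 220 equals the state at step 22 + ((220 - 22) mod 2) = 22, which is [187, 187, 187, 187, 187].

Derivation:
t=0: [99, 282, 307, 10, 352]
t=1: [36, 34, 92, 54, 44]
t=2: [75, 70, 40, 43, 46]
t=3: [45, 46, 75, 63, 59]
t=4: [72, 70, 50, 56, 58]
t=5: [57, 58, 74, 69, 67]
t=6: [75, 74, 62, 66, 67]
t=7: [68, 69, 78, 75, 74]
t=8: [81, 80, 73, 75, 76]
t=9: [79, 79, 85, 83, 82]
t=10: [89, 88, 84, 85, 86]
t=11: [90, 91, 94, 93, 92]
t=12: [99, 98, 96, 97, 98]
t=13: [103, 103, 105, 105, 104]
t=14: [111, 111, 110, 110, 111]
t=15: [117, 118, 118, 118, 118]
t=16: [125, 126, 125, 125, 126]
t=17: [134, 134, 134, 134, 134]
t=18: [143, 143, 143, 143, 143]
t=19: [153, 153, 153, 153, 153]
t=20: [164, 164, 164, 164, 164]
t=21: [175, 175, 175, 175, 175]
t=22: [187, 187, 187, 187, 187]
t=23: [185, 185, 185, 185, 185]
t=24: [187, 187, 187, 187, 187]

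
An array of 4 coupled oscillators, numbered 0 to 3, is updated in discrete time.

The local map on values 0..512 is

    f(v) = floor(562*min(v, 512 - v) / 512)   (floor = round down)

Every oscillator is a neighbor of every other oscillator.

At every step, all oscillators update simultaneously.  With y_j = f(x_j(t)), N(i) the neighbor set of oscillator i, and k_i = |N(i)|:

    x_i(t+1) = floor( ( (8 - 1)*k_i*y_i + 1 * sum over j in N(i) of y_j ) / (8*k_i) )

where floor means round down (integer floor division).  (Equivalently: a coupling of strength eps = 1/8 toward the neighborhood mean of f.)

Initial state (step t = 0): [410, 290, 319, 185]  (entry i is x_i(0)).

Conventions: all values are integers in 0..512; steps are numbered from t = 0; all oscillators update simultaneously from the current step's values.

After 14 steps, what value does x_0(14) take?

Answer: x_0(14) = 261

Derivation:
t=0: [410, 290, 319, 185]
t=1: [124, 234, 207, 201]
t=2: [148, 248, 224, 218]
t=3: [173, 264, 242, 237]
t=4: [198, 267, 261, 257]
t=5: [224, 266, 272, 275]
t=6: [247, 268, 262, 259]
t=7: [271, 267, 273, 276]
t=8: [263, 267, 262, 259]
t=9: [273, 268, 273, 276]
t=10: [262, 266, 262, 259]
t=11: [273, 270, 273, 276]
t=12: [262, 264, 262, 259]
t=13: [274, 272, 274, 276]
t=14: [261, 262, 261, 259]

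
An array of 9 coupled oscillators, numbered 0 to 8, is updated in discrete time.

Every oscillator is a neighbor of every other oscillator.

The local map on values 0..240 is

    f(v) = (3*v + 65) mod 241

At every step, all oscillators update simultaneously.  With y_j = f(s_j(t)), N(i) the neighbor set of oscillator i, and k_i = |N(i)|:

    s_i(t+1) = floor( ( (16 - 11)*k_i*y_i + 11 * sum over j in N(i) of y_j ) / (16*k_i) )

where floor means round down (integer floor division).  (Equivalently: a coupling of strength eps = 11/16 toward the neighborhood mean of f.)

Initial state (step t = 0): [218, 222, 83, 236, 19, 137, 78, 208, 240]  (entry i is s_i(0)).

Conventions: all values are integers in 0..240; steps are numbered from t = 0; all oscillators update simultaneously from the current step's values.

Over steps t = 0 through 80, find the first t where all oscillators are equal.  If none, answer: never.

Answer: 17
Key observation: Synchronization is absorbing here: once all oscillators are equal they stay equal, and step 17 is the first all-equal step.

Derivation:
t=0: [218, 222, 83, 236, 19, 137, 78, 208, 240]  (not all equal)
t=1: [144, 92, 106, 101, 118, 143, 103, 137, 104]  (not all equal)
t=2: [96, 115, 124, 121, 132, 95, 122, 145, 123]  (not all equal)
t=3: [145, 158, 164, 162, 169, 144, 162, 123, 163]  (not all equal)
t=4: [60, 69, 73, 72, 76, 59, 72, 100, 72]  (not all equal)
t=5: [33, 39, 41, 41, 44, 32, 41, 60, 41]  (not all equal)
t=6: [162, 166, 168, 168, 170, 161, 168, 126, 168]  (not all equal)
t=7: [89, 92, 93, 93, 94, 88, 93, 119, 93]  (not all equal)
t=8: [104, 106, 107, 107, 108, 103, 107, 125, 107]  (not all equal)
t=9: [145, 147, 147, 147, 148, 145, 147, 160, 147]  (not all equal)
t=10: [25, 26, 26, 26, 27, 25, 26, 35, 26]  (not all equal)
t=11: [144, 145, 145, 145, 145, 144, 145, 151, 145]  (not all equal)
t=12: [18, 19, 19, 19, 19, 18, 19, 23, 19]  (not all equal)
t=13: [121, 122, 122, 122, 122, 121, 122, 125, 122]  (not all equal)
t=14: [189, 190, 190, 190, 190, 189, 190, 192, 190]  (not all equal)
t=15: [152, 153, 153, 153, 153, 152, 153, 154, 153]  (not all equal)
t=16: [41, 41, 41, 41, 41, 41, 41, 42, 41]  (not all equal)
t=17: [188, 188, 188, 188, 188, 188, 188, 188, 188]  (all equal)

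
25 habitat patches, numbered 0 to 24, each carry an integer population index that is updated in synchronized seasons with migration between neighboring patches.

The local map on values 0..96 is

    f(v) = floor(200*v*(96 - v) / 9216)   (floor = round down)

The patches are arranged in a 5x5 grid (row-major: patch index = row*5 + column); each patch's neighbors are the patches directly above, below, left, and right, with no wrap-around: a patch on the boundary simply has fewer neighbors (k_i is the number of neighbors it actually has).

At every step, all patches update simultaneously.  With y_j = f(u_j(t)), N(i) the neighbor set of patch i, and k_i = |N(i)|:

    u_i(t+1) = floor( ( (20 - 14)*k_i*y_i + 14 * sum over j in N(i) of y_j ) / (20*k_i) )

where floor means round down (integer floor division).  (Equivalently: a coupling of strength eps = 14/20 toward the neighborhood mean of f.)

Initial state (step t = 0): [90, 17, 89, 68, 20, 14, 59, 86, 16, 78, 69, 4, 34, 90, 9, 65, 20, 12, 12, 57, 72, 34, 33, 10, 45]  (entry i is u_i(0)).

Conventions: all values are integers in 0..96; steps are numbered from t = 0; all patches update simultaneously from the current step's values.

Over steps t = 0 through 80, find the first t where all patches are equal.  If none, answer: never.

Answer: 5
Key observation: Synchronization is absorbing here: once all patches are equal they stay equal, and step 5 is the first all-equal step.

Derivation:
t=0: [90, 17, 89, 68, 20, 14, 59, 86, 16, 78, 69, 4, 34, 90, 9, 65, 20, 12, 12, 57, 72, 34, 33, 10, 45]  (not all equal)
t=1: [21, 25, 24, 29, 34, 30, 27, 28, 25, 26, 29, 30, 23, 22, 25, 38, 29, 31, 23, 34, 41, 40, 33, 32, 37]  (not all equal)
t=2: [38, 37, 39, 40, 41, 39, 40, 38, 38, 39, 43, 40, 38, 36, 39, 44, 44, 40, 40, 41, 47, 45, 45, 43, 45]  (not all equal)
t=3: [47, 47, 47, 47, 48, 48, 47, 47, 47, 47, 48, 48, 47, 47, 47, 49, 48, 48, 47, 48, 49, 49, 48, 48, 48]  (not all equal)
t=4: [49, 49, 49, 49, 49, 49, 49, 49, 49, 49, 49, 49, 49, 49, 49, 49, 49, 49, 49, 49, 49, 49, 49, 49, 50]  (not all equal)
t=5: [49, 49, 49, 49, 49, 49, 49, 49, 49, 49, 49, 49, 49, 49, 49, 49, 49, 49, 49, 49, 49, 49, 49, 49, 49]  (all equal)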